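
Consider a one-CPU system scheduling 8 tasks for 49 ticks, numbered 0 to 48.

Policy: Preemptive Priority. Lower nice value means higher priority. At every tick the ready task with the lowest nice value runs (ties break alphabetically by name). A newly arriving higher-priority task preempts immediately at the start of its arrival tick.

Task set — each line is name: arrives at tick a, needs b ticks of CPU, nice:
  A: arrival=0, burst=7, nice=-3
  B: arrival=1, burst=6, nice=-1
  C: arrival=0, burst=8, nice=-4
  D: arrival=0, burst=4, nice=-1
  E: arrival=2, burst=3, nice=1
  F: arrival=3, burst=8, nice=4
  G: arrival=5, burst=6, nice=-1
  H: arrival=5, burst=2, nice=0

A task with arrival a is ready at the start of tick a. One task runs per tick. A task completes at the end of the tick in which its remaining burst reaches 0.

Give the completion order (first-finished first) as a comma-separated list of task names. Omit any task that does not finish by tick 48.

completion order = C, A, B, D, G, H, E, F

t=0: ready={A,C,D} → run C
t=1: ready={A,B,C,D} → run C
t=2: ready={A,B,C,D,E} → run C
t=3: ready={A,B,C,D,E,F} → run C
t=4: ready={A,B,C,D,E,F} → run C
t=5: ready={A,B,C,D,E,F,G,H} → run C
t=6: ready={A,B,C,D,E,F,G,H} → run C
t=7: ready={A,B,C,D,E,F,G,H} → run C
t=8: ready={A,B,D,E,F,G,H} → run A
t=9: ready={A,B,D,E,F,G,H} → run A
t=10: ready={A,B,D,E,F,G,H} → run A
t=11: ready={A,B,D,E,F,G,H} → run A
t=12: ready={A,B,D,E,F,G,H} → run A
t=13: ready={A,B,D,E,F,G,H} → run A
t=14: ready={A,B,D,E,F,G,H} → run A
t=15: ready={B,D,E,F,G,H} → run B
t=16: ready={B,D,E,F,G,H} → run B
t=17: ready={B,D,E,F,G,H} → run B
t=18: ready={B,D,E,F,G,H} → run B
t=19: ready={B,D,E,F,G,H} → run B
t=20: ready={B,D,E,F,G,H} → run B
t=21: ready={D,E,F,G,H} → run D
t=22: ready={D,E,F,G,H} → run D
t=23: ready={D,E,F,G,H} → run D
t=24: ready={D,E,F,G,H} → run D
t=25: ready={E,F,G,H} → run G
t=26: ready={E,F,G,H} → run G
t=27: ready={E,F,G,H} → run G
t=28: ready={E,F,G,H} → run G
t=29: ready={E,F,G,H} → run G
t=30: ready={E,F,G,H} → run G
t=31: ready={E,F,H} → run H
t=32: ready={E,F,H} → run H
t=33: ready={E,F} → run E
t=34: ready={E,F} → run E
t=35: ready={E,F} → run E
t=36: ready={F} → run F
t=37: ready={F} → run F
t=38: ready={F} → run F
t=39: ready={F} → run F
t=40: ready={F} → run F
t=41: ready={F} → run F
t=42: ready={F} → run F
t=43: ready={F} → run F
t=44: (idle)
t=45: (idle)
t=46: (idle)
t=47: (idle)
t=48: (idle)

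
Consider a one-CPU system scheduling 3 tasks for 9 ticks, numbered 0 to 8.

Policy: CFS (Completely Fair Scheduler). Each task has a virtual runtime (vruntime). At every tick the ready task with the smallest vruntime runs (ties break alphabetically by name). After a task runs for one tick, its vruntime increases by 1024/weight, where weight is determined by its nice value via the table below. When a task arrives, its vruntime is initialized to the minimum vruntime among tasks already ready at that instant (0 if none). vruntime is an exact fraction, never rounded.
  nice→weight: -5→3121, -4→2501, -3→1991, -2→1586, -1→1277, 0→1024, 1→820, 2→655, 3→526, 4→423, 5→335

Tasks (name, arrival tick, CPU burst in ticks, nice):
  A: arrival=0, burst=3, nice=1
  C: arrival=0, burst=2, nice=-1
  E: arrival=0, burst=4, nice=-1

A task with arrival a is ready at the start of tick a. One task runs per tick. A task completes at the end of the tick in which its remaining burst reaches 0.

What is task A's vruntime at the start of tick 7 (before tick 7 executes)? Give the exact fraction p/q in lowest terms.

t=0: vr[A=0 C=0 E=0] → run A
t=1: vr[A=256/205 C=0 E=0] → run C
t=2: vr[A=256/205 C=1024/1277 E=0] → run E
t=3: vr[A=256/205 C=1024/1277 E=1024/1277] → run C
t=4: vr[A=256/205 E=1024/1277] → run E
t=5: vr[A=256/205 E=2048/1277] → run A
t=6: vr[A=512/205 E=2048/1277] → run E
t=7: vr[A=512/205 E=3072/1277] → run E
t=8: vr[A=512/205] → run A

vruntime(A, start of tick 7) = 512/205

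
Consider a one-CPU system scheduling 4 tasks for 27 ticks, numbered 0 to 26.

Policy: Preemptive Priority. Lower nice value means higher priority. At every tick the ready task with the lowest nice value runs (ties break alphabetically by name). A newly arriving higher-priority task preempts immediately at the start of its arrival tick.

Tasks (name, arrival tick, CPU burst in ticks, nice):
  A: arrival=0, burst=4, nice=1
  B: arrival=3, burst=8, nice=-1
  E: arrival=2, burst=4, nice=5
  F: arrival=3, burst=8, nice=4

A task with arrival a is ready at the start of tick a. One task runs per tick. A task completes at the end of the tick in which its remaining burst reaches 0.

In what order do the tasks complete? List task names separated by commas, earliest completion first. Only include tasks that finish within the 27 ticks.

completion order = B, A, F, E

t=0: ready={A} → run A
t=1: ready={A} → run A
t=2: ready={A,E} → run A
t=3: ready={A,B,E,F} → run B
t=4: ready={A,B,E,F} → run B
t=5: ready={A,B,E,F} → run B
t=6: ready={A,B,E,F} → run B
t=7: ready={A,B,E,F} → run B
t=8: ready={A,B,E,F} → run B
t=9: ready={A,B,E,F} → run B
t=10: ready={A,B,E,F} → run B
t=11: ready={A,E,F} → run A
t=12: ready={E,F} → run F
t=13: ready={E,F} → run F
t=14: ready={E,F} → run F
t=15: ready={E,F} → run F
t=16: ready={E,F} → run F
t=17: ready={E,F} → run F
t=18: ready={E,F} → run F
t=19: ready={E,F} → run F
t=20: ready={E} → run E
t=21: ready={E} → run E
t=22: ready={E} → run E
t=23: ready={E} → run E
t=24: (idle)
t=25: (idle)
t=26: (idle)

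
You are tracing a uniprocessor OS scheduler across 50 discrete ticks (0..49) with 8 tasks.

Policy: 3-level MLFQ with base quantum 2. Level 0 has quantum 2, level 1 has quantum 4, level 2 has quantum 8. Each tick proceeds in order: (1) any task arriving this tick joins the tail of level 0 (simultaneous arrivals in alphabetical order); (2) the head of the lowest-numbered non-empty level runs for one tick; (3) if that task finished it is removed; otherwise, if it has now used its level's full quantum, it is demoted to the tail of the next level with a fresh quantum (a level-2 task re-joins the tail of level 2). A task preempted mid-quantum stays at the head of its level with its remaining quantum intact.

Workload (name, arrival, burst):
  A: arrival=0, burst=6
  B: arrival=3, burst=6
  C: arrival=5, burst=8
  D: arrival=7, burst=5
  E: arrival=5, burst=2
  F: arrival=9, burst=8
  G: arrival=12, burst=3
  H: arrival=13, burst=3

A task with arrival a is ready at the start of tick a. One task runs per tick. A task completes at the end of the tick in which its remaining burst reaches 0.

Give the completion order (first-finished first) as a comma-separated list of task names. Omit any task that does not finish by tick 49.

t=0: L0/L1/L2 = A/-/- → run A
t=1: L0/L1/L2 = A/-/- → run A
t=2: L0/L1/L2 = -/A/- → run A
t=3: L0/L1/L2 = B/A/- → run B
t=4: L0/L1/L2 = B/A/- → run B
t=5: L0/L1/L2 = CE/AB/- → run C
t=6: L0/L1/L2 = CE/AB/- → run C
t=7: L0/L1/L2 = ED/ABC/- → run E
t=8: L0/L1/L2 = ED/ABC/- → run E
t=9: L0/L1/L2 = DF/ABC/- → run D
t=10: L0/L1/L2 = DF/ABC/- → run D
t=11: L0/L1/L2 = F/ABCD/- → run F
t=12: L0/L1/L2 = FG/ABCD/- → run F
t=13: L0/L1/L2 = GH/ABCDF/- → run G
t=14: L0/L1/L2 = GH/ABCDF/- → run G
t=15: L0/L1/L2 = H/ABCDFG/- → run H
t=16: L0/L1/L2 = H/ABCDFG/- → run H
t=17: L0/L1/L2 = -/ABCDFGH/- → run A
t=18: L0/L1/L2 = -/ABCDFGH/- → run A
t=19: L0/L1/L2 = -/ABCDFGH/- → run A
t=20: L0/L1/L2 = -/BCDFGH/- → run B
t=21: L0/L1/L2 = -/BCDFGH/- → run B
t=22: L0/L1/L2 = -/BCDFGH/- → run B
t=23: L0/L1/L2 = -/BCDFGH/- → run B
t=24: L0/L1/L2 = -/CDFGH/- → run C
t=25: L0/L1/L2 = -/CDFGH/- → run C
t=26: L0/L1/L2 = -/CDFGH/- → run C
t=27: L0/L1/L2 = -/CDFGH/- → run C
t=28: L0/L1/L2 = -/DFGH/C → run D
t=29: L0/L1/L2 = -/DFGH/C → run D
t=30: L0/L1/L2 = -/DFGH/C → run D
t=31: L0/L1/L2 = -/FGH/C → run F
t=32: L0/L1/L2 = -/FGH/C → run F
t=33: L0/L1/L2 = -/FGH/C → run F
t=34: L0/L1/L2 = -/FGH/C → run F
t=35: L0/L1/L2 = -/GH/CF → run G
t=36: L0/L1/L2 = -/H/CF → run H
t=37: L0/L1/L2 = -/-/CF → run C
t=38: L0/L1/L2 = -/-/CF → run C
t=39: L0/L1/L2 = -/-/F → run F
t=40: L0/L1/L2 = -/-/F → run F
t=41: (idle)
t=42: (idle)
t=43: (idle)
t=44: (idle)
t=45: (idle)
t=46: (idle)
t=47: (idle)
t=48: (idle)
t=49: (idle)

completion order = E, A, B, D, G, H, C, F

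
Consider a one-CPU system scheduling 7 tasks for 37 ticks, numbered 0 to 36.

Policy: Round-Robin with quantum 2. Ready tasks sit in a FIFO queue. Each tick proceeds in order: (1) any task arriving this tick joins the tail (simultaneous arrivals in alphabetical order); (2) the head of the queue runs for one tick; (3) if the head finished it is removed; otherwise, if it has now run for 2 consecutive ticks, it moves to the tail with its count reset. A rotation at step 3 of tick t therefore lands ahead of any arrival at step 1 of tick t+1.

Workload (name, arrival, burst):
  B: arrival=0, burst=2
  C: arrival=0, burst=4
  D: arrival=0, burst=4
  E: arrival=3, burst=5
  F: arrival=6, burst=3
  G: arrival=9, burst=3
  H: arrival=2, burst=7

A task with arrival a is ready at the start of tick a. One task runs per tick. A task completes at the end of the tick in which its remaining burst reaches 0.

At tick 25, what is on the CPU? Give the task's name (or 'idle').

t=0: queue=[B,C,D] q_used=0 → run B
t=1: queue=[B,C,D] q_used=1 → run B
t=2: queue=[C,D,H] q_used=0 → run C
t=3: queue=[C,D,H,E] q_used=1 → run C
t=4: queue=[D,H,E,C] q_used=0 → run D
t=5: queue=[D,H,E,C] q_used=1 → run D
t=6: queue=[H,E,C,D,F] q_used=0 → run H
t=7: queue=[H,E,C,D,F] q_used=1 → run H
t=8: queue=[E,C,D,F,H] q_used=0 → run E
t=9: queue=[E,C,D,F,H,G] q_used=1 → run E
t=10: queue=[C,D,F,H,G,E] q_used=0 → run C
t=11: queue=[C,D,F,H,G,E] q_used=1 → run C
t=12: queue=[D,F,H,G,E] q_used=0 → run D
t=13: queue=[D,F,H,G,E] q_used=1 → run D
t=14: queue=[F,H,G,E] q_used=0 → run F
t=15: queue=[F,H,G,E] q_used=1 → run F
t=16: queue=[H,G,E,F] q_used=0 → run H
t=17: queue=[H,G,E,F] q_used=1 → run H
t=18: queue=[G,E,F,H] q_used=0 → run G
t=19: queue=[G,E,F,H] q_used=1 → run G
t=20: queue=[E,F,H,G] q_used=0 → run E
t=21: queue=[E,F,H,G] q_used=1 → run E
t=22: queue=[F,H,G,E] q_used=0 → run F
t=23: queue=[H,G,E] q_used=0 → run H
t=24: queue=[H,G,E] q_used=1 → run H
t=25: queue=[G,E,H] q_used=0 → run G
t=26: queue=[E,H] q_used=0 → run E
t=27: queue=[H] q_used=0 → run H
t=28: (idle)
t=29: (idle)
t=30: (idle)
t=31: (idle)
t=32: (idle)
t=33: (idle)
t=34: (idle)
t=35: (idle)
t=36: (idle)

running at tick 25 = G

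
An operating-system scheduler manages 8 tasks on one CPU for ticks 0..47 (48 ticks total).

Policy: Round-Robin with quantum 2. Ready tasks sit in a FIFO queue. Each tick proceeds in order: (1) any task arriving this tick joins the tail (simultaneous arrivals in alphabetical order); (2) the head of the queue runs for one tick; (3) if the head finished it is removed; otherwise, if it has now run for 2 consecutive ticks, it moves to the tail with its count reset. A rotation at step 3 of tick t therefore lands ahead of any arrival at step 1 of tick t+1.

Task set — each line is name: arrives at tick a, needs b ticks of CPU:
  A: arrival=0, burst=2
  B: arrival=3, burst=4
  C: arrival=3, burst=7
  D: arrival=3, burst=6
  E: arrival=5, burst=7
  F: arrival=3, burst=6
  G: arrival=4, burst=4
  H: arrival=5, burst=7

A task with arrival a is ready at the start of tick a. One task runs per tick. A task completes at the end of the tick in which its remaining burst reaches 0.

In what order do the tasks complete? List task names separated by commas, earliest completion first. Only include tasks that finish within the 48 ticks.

t=0: queue=[A] q_used=0 → run A
t=1: queue=[A] q_used=1 → run A
t=2: (idle)
t=3: queue=[B,C,D,F] q_used=0 → run B
t=4: queue=[B,C,D,F,G] q_used=1 → run B
t=5: queue=[C,D,F,G,B,E,H] q_used=0 → run C
t=6: queue=[C,D,F,G,B,E,H] q_used=1 → run C
t=7: queue=[D,F,G,B,E,H,C] q_used=0 → run D
t=8: queue=[D,F,G,B,E,H,C] q_used=1 → run D
t=9: queue=[F,G,B,E,H,C,D] q_used=0 → run F
t=10: queue=[F,G,B,E,H,C,D] q_used=1 → run F
t=11: queue=[G,B,E,H,C,D,F] q_used=0 → run G
t=12: queue=[G,B,E,H,C,D,F] q_used=1 → run G
t=13: queue=[B,E,H,C,D,F,G] q_used=0 → run B
t=14: queue=[B,E,H,C,D,F,G] q_used=1 → run B
t=15: queue=[E,H,C,D,F,G] q_used=0 → run E
t=16: queue=[E,H,C,D,F,G] q_used=1 → run E
t=17: queue=[H,C,D,F,G,E] q_used=0 → run H
t=18: queue=[H,C,D,F,G,E] q_used=1 → run H
t=19: queue=[C,D,F,G,E,H] q_used=0 → run C
t=20: queue=[C,D,F,G,E,H] q_used=1 → run C
t=21: queue=[D,F,G,E,H,C] q_used=0 → run D
t=22: queue=[D,F,G,E,H,C] q_used=1 → run D
t=23: queue=[F,G,E,H,C,D] q_used=0 → run F
t=24: queue=[F,G,E,H,C,D] q_used=1 → run F
t=25: queue=[G,E,H,C,D,F] q_used=0 → run G
t=26: queue=[G,E,H,C,D,F] q_used=1 → run G
t=27: queue=[E,H,C,D,F] q_used=0 → run E
t=28: queue=[E,H,C,D,F] q_used=1 → run E
t=29: queue=[H,C,D,F,E] q_used=0 → run H
t=30: queue=[H,C,D,F,E] q_used=1 → run H
t=31: queue=[C,D,F,E,H] q_used=0 → run C
t=32: queue=[C,D,F,E,H] q_used=1 → run C
t=33: queue=[D,F,E,H,C] q_used=0 → run D
t=34: queue=[D,F,E,H,C] q_used=1 → run D
t=35: queue=[F,E,H,C] q_used=0 → run F
t=36: queue=[F,E,H,C] q_used=1 → run F
t=37: queue=[E,H,C] q_used=0 → run E
t=38: queue=[E,H,C] q_used=1 → run E
t=39: queue=[H,C,E] q_used=0 → run H
t=40: queue=[H,C,E] q_used=1 → run H
t=41: queue=[C,E,H] q_used=0 → run C
t=42: queue=[E,H] q_used=0 → run E
t=43: queue=[H] q_used=0 → run H
t=44: (idle)
t=45: (idle)
t=46: (idle)
t=47: (idle)

completion order = A, B, G, D, F, C, E, H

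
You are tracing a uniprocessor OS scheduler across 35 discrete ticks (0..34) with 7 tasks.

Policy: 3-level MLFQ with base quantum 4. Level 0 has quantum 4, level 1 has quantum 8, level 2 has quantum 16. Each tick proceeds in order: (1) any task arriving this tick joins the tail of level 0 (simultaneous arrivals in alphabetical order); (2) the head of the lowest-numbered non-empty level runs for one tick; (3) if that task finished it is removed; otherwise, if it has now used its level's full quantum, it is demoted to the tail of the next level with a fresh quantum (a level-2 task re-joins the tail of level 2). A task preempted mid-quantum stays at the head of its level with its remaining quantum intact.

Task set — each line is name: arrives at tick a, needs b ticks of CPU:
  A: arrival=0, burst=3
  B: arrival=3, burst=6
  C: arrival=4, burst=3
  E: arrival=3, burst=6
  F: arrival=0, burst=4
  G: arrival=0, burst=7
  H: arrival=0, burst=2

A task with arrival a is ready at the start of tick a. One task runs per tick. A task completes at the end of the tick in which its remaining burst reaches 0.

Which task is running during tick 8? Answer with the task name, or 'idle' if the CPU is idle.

running at tick 8 = G

t=0: L0/L1/L2 = AFGH/-/- → run A
t=1: L0/L1/L2 = AFGH/-/- → run A
t=2: L0/L1/L2 = AFGH/-/- → run A
t=3: L0/L1/L2 = FGHBE/-/- → run F
t=4: L0/L1/L2 = FGHBEC/-/- → run F
t=5: L0/L1/L2 = FGHBEC/-/- → run F
t=6: L0/L1/L2 = FGHBEC/-/- → run F
t=7: L0/L1/L2 = GHBEC/-/- → run G
t=8: L0/L1/L2 = GHBEC/-/- → run G
t=9: L0/L1/L2 = GHBEC/-/- → run G
t=10: L0/L1/L2 = GHBEC/-/- → run G
t=11: L0/L1/L2 = HBEC/G/- → run H
t=12: L0/L1/L2 = HBEC/G/- → run H
t=13: L0/L1/L2 = BEC/G/- → run B
t=14: L0/L1/L2 = BEC/G/- → run B
t=15: L0/L1/L2 = BEC/G/- → run B
t=16: L0/L1/L2 = BEC/G/- → run B
t=17: L0/L1/L2 = EC/GB/- → run E
t=18: L0/L1/L2 = EC/GB/- → run E
t=19: L0/L1/L2 = EC/GB/- → run E
t=20: L0/L1/L2 = EC/GB/- → run E
t=21: L0/L1/L2 = C/GBE/- → run C
t=22: L0/L1/L2 = C/GBE/- → run C
t=23: L0/L1/L2 = C/GBE/- → run C
t=24: L0/L1/L2 = -/GBE/- → run G
t=25: L0/L1/L2 = -/GBE/- → run G
t=26: L0/L1/L2 = -/GBE/- → run G
t=27: L0/L1/L2 = -/BE/- → run B
t=28: L0/L1/L2 = -/BE/- → run B
t=29: L0/L1/L2 = -/E/- → run E
t=30: L0/L1/L2 = -/E/- → run E
t=31: (idle)
t=32: (idle)
t=33: (idle)
t=34: (idle)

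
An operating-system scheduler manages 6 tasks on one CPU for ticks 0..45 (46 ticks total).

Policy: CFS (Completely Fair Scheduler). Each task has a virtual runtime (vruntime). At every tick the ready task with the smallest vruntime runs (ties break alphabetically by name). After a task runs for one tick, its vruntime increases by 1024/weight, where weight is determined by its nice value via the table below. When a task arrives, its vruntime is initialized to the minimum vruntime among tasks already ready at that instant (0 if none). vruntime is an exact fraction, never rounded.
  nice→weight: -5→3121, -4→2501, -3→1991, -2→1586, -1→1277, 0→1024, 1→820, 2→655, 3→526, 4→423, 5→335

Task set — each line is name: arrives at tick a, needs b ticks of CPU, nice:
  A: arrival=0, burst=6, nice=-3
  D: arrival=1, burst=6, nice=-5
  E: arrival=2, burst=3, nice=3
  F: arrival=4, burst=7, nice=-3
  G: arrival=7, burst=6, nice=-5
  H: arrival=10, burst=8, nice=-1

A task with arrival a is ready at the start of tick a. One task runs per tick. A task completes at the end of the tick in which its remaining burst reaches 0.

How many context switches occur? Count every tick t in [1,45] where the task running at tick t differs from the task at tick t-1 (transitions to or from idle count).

t=0: vr[A=0] → run A
t=1: vr[A=1024/1991 D=1024/1991] → run A
t=2: vr[A=2048/1991 D=1024/1991 E=1024/1991] → run D
t=3: vr[A=2048/1991 D=5234688/6213911 E=1024/1991] → run E
t=4: vr[A=2048/1991 D=5234688/6213911 E=1288704/523633 F=5234688/6213911] → run D
t=5: vr[A=2048/1991 D=7273472/6213911 E=1288704/523633 F=5234688/6213911] → run F
t=6: vr[A=2048/1991 D=7273472/6213911 E=1288704/523633 F=8430592/6213911] → run A
t=7: vr[A=3072/1991 D=7273472/6213911 E=1288704/523633 F=8430592/6213911 G=7273472/6213911] → run D
t=8: vr[A=3072/1991 D=9312256/6213911 E=1288704/523633 F=8430592/6213911 G=7273472/6213911] → run G
t=9: vr[A=3072/1991 D=9312256/6213911 E=1288704/523633 F=8430592/6213911 G=9312256/6213911] → run F
t=10: vr[A=3072/1991 D=9312256/6213911 E=1288704/523633 F=11626496/6213911 G=9312256/6213911 H=9312256/6213911] → run D
t=11: vr[A=3072/1991 D=11351040/6213911 E=1288704/523633 F=11626496/6213911 G=9312256/6213911 H=9312256/6213911] → run G
t=12: vr[A=3072/1991 D=11351040/6213911 E=1288704/523633 F=11626496/6213911 G=11351040/6213911 H=9312256/6213911] → run H
t=13: vr[A=3072/1991 D=11351040/6213911 E=1288704/523633 F=11626496/6213911 G=11351040/6213911 H=18254795776/7935164347] → run A
t=14: vr[A=4096/1991 D=11351040/6213911 E=1288704/523633 F=11626496/6213911 G=11351040/6213911 H=18254795776/7935164347] → run D
t=15: vr[A=4096/1991 D=13389824/6213911 E=1288704/523633 F=11626496/6213911 G=11351040/6213911 H=18254795776/7935164347] → run G
t=16: vr[A=4096/1991 D=13389824/6213911 E=1288704/523633 F=11626496/6213911 G=13389824/6213911 H=18254795776/7935164347] → run F
t=17: vr[A=4096/1991 D=13389824/6213911 E=1288704/523633 F=14822400/6213911 G=13389824/6213911 H=18254795776/7935164347] → run A
t=18: vr[A=5120/1991 D=13389824/6213911 E=1288704/523633 F=14822400/6213911 G=13389824/6213911 H=18254795776/7935164347] → run D
t=19: vr[A=5120/1991 E=1288704/523633 F=14822400/6213911 G=13389824/6213911 H=18254795776/7935164347] → run G
t=20: vr[A=5120/1991 E=1288704/523633 F=14822400/6213911 G=15428608/6213911 H=18254795776/7935164347] → run H
t=21: vr[A=5120/1991 E=1288704/523633 F=14822400/6213911 G=15428608/6213911 H=24617840640/7935164347] → run F
t=22: vr[A=5120/1991 E=1288704/523633 F=18018304/6213911 G=15428608/6213911 H=24617840640/7935164347] → run E
t=23: vr[A=5120/1991 E=2308096/523633 F=18018304/6213911 G=15428608/6213911 H=24617840640/7935164347] → run G
t=24: vr[A=5120/1991 E=2308096/523633 F=18018304/6213911 G=17467392/6213911 H=24617840640/7935164347] → run A
t=25: vr[E=2308096/523633 F=18018304/6213911 G=17467392/6213911 H=24617840640/7935164347] → run G
t=26: vr[E=2308096/523633 F=18018304/6213911 H=24617840640/7935164347] → run F
t=27: vr[E=2308096/523633 F=21214208/6213911 H=24617840640/7935164347] → run H
t=28: vr[E=2308096/523633 F=21214208/6213911 H=30980885504/7935164347] → run F
t=29: vr[E=2308096/523633 F=24410112/6213911 H=30980885504/7935164347] → run H
t=30: vr[E=2308096/523633 F=24410112/6213911 H=37343930368/7935164347] → run F
t=31: vr[E=2308096/523633 H=37343930368/7935164347] → run E
t=32: vr[H=37343930368/7935164347] → run H
t=33: vr[H=43706975232/7935164347] → run H
t=34: vr[H=50070020096/7935164347] → run H
t=35: vr[H=56433064960/7935164347] → run H
t=36: (idle)
t=37: (idle)
t=38: (idle)
t=39: (idle)
t=40: (idle)
t=41: (idle)
t=42: (idle)
t=43: (idle)
t=44: (idle)
t=45: (idle)

context switches = 32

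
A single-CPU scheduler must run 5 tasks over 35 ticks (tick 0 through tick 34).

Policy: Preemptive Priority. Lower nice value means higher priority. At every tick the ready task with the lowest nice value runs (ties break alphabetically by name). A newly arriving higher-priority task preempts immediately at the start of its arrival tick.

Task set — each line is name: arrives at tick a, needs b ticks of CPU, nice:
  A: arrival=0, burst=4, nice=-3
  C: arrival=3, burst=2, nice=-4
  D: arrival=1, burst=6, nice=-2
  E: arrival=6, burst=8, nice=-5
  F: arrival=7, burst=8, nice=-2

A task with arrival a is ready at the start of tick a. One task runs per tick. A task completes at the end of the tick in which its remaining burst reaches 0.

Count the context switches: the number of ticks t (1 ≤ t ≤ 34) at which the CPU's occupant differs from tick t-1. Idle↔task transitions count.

t=0: ready={A} → run A
t=1: ready={A,D} → run A
t=2: ready={A,D} → run A
t=3: ready={A,C,D} → run C
t=4: ready={A,C,D} → run C
t=5: ready={A,D} → run A
t=6: ready={D,E} → run E
t=7: ready={D,E,F} → run E
t=8: ready={D,E,F} → run E
t=9: ready={D,E,F} → run E
t=10: ready={D,E,F} → run E
t=11: ready={D,E,F} → run E
t=12: ready={D,E,F} → run E
t=13: ready={D,E,F} → run E
t=14: ready={D,F} → run D
t=15: ready={D,F} → run D
t=16: ready={D,F} → run D
t=17: ready={D,F} → run D
t=18: ready={D,F} → run D
t=19: ready={D,F} → run D
t=20: ready={F} → run F
t=21: ready={F} → run F
t=22: ready={F} → run F
t=23: ready={F} → run F
t=24: ready={F} → run F
t=25: ready={F} → run F
t=26: ready={F} → run F
t=27: ready={F} → run F
t=28: (idle)
t=29: (idle)
t=30: (idle)
t=31: (idle)
t=32: (idle)
t=33: (idle)
t=34: (idle)

context switches = 6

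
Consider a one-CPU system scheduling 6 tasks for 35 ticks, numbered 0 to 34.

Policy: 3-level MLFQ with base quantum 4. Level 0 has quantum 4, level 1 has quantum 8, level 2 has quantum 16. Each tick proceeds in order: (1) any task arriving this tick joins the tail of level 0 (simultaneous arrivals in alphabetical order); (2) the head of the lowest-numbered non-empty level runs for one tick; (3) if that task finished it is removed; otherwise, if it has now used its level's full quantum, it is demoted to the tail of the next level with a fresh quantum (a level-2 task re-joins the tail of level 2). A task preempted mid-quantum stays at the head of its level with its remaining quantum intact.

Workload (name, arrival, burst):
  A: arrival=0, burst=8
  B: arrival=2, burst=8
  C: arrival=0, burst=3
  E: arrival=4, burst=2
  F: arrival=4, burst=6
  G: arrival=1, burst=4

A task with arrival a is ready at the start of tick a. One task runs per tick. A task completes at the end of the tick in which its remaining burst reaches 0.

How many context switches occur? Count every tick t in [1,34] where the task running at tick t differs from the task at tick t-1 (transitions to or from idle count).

t=0: L0/L1/L2 = AC/-/- → run A
t=1: L0/L1/L2 = ACG/-/- → run A
t=2: L0/L1/L2 = ACGB/-/- → run A
t=3: L0/L1/L2 = ACGB/-/- → run A
t=4: L0/L1/L2 = CGBEF/A/- → run C
t=5: L0/L1/L2 = CGBEF/A/- → run C
t=6: L0/L1/L2 = CGBEF/A/- → run C
t=7: L0/L1/L2 = GBEF/A/- → run G
t=8: L0/L1/L2 = GBEF/A/- → run G
t=9: L0/L1/L2 = GBEF/A/- → run G
t=10: L0/L1/L2 = GBEF/A/- → run G
t=11: L0/L1/L2 = BEF/A/- → run B
t=12: L0/L1/L2 = BEF/A/- → run B
t=13: L0/L1/L2 = BEF/A/- → run B
t=14: L0/L1/L2 = BEF/A/- → run B
t=15: L0/L1/L2 = EF/AB/- → run E
t=16: L0/L1/L2 = EF/AB/- → run E
t=17: L0/L1/L2 = F/AB/- → run F
t=18: L0/L1/L2 = F/AB/- → run F
t=19: L0/L1/L2 = F/AB/- → run F
t=20: L0/L1/L2 = F/AB/- → run F
t=21: L0/L1/L2 = -/ABF/- → run A
t=22: L0/L1/L2 = -/ABF/- → run A
t=23: L0/L1/L2 = -/ABF/- → run A
t=24: L0/L1/L2 = -/ABF/- → run A
t=25: L0/L1/L2 = -/BF/- → run B
t=26: L0/L1/L2 = -/BF/- → run B
t=27: L0/L1/L2 = -/BF/- → run B
t=28: L0/L1/L2 = -/BF/- → run B
t=29: L0/L1/L2 = -/F/- → run F
t=30: L0/L1/L2 = -/F/- → run F
t=31: (idle)
t=32: (idle)
t=33: (idle)
t=34: (idle)

context switches = 9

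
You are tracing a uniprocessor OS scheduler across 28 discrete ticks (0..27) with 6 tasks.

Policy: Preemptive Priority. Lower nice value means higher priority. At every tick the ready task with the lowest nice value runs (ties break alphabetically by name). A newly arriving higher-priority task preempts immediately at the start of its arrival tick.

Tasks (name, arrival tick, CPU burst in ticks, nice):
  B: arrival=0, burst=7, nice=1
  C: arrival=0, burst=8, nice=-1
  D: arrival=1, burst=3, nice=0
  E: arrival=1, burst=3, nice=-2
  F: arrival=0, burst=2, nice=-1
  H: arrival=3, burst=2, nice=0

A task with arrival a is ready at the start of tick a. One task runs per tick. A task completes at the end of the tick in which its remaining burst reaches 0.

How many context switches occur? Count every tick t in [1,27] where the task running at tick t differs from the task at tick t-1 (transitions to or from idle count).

t=0: ready={B,C,F} → run C
t=1: ready={B,C,D,E,F} → run E
t=2: ready={B,C,D,E,F} → run E
t=3: ready={B,C,D,E,F,H} → run E
t=4: ready={B,C,D,F,H} → run C
t=5: ready={B,C,D,F,H} → run C
t=6: ready={B,C,D,F,H} → run C
t=7: ready={B,C,D,F,H} → run C
t=8: ready={B,C,D,F,H} → run C
t=9: ready={B,C,D,F,H} → run C
t=10: ready={B,C,D,F,H} → run C
t=11: ready={B,D,F,H} → run F
t=12: ready={B,D,F,H} → run F
t=13: ready={B,D,H} → run D
t=14: ready={B,D,H} → run D
t=15: ready={B,D,H} → run D
t=16: ready={B,H} → run H
t=17: ready={B,H} → run H
t=18: ready={B} → run B
t=19: ready={B} → run B
t=20: ready={B} → run B
t=21: ready={B} → run B
t=22: ready={B} → run B
t=23: ready={B} → run B
t=24: ready={B} → run B
t=25: (idle)
t=26: (idle)
t=27: (idle)

context switches = 7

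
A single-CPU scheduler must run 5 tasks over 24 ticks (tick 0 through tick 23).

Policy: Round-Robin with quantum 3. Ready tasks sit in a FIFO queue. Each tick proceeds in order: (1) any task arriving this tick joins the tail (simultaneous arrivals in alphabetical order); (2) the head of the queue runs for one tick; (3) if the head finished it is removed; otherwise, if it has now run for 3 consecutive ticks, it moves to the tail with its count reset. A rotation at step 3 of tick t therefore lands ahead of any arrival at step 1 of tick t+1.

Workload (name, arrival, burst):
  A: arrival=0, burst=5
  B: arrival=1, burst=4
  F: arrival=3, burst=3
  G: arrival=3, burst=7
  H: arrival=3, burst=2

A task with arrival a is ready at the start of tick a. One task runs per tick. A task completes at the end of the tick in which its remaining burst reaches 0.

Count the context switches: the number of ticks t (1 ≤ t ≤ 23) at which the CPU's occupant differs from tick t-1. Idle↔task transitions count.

t=0: queue=[A] q_used=0 → run A
t=1: queue=[A,B] q_used=1 → run A
t=2: queue=[A,B] q_used=2 → run A
t=3: queue=[B,A,F,G,H] q_used=0 → run B
t=4: queue=[B,A,F,G,H] q_used=1 → run B
t=5: queue=[B,A,F,G,H] q_used=2 → run B
t=6: queue=[A,F,G,H,B] q_used=0 → run A
t=7: queue=[A,F,G,H,B] q_used=1 → run A
t=8: queue=[F,G,H,B] q_used=0 → run F
t=9: queue=[F,G,H,B] q_used=1 → run F
t=10: queue=[F,G,H,B] q_used=2 → run F
t=11: queue=[G,H,B] q_used=0 → run G
t=12: queue=[G,H,B] q_used=1 → run G
t=13: queue=[G,H,B] q_used=2 → run G
t=14: queue=[H,B,G] q_used=0 → run H
t=15: queue=[H,B,G] q_used=1 → run H
t=16: queue=[B,G] q_used=0 → run B
t=17: queue=[G] q_used=0 → run G
t=18: queue=[G] q_used=1 → run G
t=19: queue=[G] q_used=2 → run G
t=20: queue=[G] q_used=0 → run G
t=21: (idle)
t=22: (idle)
t=23: (idle)

context switches = 8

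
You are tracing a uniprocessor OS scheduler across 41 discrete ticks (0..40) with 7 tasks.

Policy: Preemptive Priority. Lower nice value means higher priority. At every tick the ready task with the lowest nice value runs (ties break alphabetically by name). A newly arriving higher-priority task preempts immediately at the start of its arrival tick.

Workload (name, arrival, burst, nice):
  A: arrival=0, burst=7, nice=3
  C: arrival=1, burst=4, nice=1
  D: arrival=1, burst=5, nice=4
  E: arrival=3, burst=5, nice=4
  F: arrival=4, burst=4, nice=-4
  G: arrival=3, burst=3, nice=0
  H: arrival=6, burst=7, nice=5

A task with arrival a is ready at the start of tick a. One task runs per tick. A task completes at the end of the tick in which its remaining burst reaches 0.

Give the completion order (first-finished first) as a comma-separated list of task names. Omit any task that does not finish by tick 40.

completion order = F, G, C, A, D, E, H

t=0: ready={A} → run A
t=1: ready={A,C,D} → run C
t=2: ready={A,C,D} → run C
t=3: ready={A,C,D,E,G} → run G
t=4: ready={A,C,D,E,F,G} → run F
t=5: ready={A,C,D,E,F,G} → run F
t=6: ready={A,C,D,E,F,G,H} → run F
t=7: ready={A,C,D,E,F,G,H} → run F
t=8: ready={A,C,D,E,G,H} → run G
t=9: ready={A,C,D,E,G,H} → run G
t=10: ready={A,C,D,E,H} → run C
t=11: ready={A,C,D,E,H} → run C
t=12: ready={A,D,E,H} → run A
t=13: ready={A,D,E,H} → run A
t=14: ready={A,D,E,H} → run A
t=15: ready={A,D,E,H} → run A
t=16: ready={A,D,E,H} → run A
t=17: ready={A,D,E,H} → run A
t=18: ready={D,E,H} → run D
t=19: ready={D,E,H} → run D
t=20: ready={D,E,H} → run D
t=21: ready={D,E,H} → run D
t=22: ready={D,E,H} → run D
t=23: ready={E,H} → run E
t=24: ready={E,H} → run E
t=25: ready={E,H} → run E
t=26: ready={E,H} → run E
t=27: ready={E,H} → run E
t=28: ready={H} → run H
t=29: ready={H} → run H
t=30: ready={H} → run H
t=31: ready={H} → run H
t=32: ready={H} → run H
t=33: ready={H} → run H
t=34: ready={H} → run H
t=35: (idle)
t=36: (idle)
t=37: (idle)
t=38: (idle)
t=39: (idle)
t=40: (idle)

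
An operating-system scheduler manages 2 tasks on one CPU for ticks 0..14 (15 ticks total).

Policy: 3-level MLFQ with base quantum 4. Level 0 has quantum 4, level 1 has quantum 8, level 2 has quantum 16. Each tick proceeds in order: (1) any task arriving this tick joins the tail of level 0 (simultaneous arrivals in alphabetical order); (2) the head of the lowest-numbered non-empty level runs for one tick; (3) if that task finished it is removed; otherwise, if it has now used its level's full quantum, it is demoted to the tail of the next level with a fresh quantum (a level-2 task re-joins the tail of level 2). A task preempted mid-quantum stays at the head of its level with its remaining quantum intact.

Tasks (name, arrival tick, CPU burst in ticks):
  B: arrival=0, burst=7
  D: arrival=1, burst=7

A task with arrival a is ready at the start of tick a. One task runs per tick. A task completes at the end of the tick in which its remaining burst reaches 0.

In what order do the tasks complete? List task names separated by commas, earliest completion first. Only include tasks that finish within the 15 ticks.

completion order = B, D

t=0: L0/L1/L2 = B/-/- → run B
t=1: L0/L1/L2 = BD/-/- → run B
t=2: L0/L1/L2 = BD/-/- → run B
t=3: L0/L1/L2 = BD/-/- → run B
t=4: L0/L1/L2 = D/B/- → run D
t=5: L0/L1/L2 = D/B/- → run D
t=6: L0/L1/L2 = D/B/- → run D
t=7: L0/L1/L2 = D/B/- → run D
t=8: L0/L1/L2 = -/BD/- → run B
t=9: L0/L1/L2 = -/BD/- → run B
t=10: L0/L1/L2 = -/BD/- → run B
t=11: L0/L1/L2 = -/D/- → run D
t=12: L0/L1/L2 = -/D/- → run D
t=13: L0/L1/L2 = -/D/- → run D
t=14: (idle)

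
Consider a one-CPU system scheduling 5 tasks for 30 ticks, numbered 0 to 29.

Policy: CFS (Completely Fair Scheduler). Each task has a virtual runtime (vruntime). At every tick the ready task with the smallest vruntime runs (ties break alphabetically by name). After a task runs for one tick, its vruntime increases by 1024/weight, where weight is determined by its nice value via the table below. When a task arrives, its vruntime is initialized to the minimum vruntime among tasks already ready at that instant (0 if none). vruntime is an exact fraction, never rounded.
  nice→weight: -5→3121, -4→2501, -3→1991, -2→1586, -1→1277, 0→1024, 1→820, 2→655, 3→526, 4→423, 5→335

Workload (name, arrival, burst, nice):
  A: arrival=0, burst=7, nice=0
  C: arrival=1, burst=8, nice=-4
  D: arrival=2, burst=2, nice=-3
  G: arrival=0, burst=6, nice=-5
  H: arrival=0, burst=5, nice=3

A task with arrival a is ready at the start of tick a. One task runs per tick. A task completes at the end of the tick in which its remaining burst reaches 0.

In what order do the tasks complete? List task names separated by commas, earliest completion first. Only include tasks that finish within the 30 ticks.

completion order = D, G, C, A, H

t=0: vr[A=0 G=0 H=0] → run A
t=1: vr[A=1 C=0 G=0 H=0] → run C
t=2: vr[A=1 C=1024/2501 D=0 G=0 H=0] → run D
t=3: vr[A=1 C=1024/2501 D=1024/1991 G=0 H=0] → run G
t=4: vr[A=1 C=1024/2501 D=1024/1991 G=1024/3121 H=0] → run H
t=5: vr[A=1 C=1024/2501 D=1024/1991 G=1024/3121 H=512/263] → run G
t=6: vr[A=1 C=1024/2501 D=1024/1991 G=2048/3121 H=512/263] → run C
t=7: vr[A=1 C=2048/2501 D=1024/1991 G=2048/3121 H=512/263] → run D
t=8: vr[A=1 C=2048/2501 G=2048/3121 H=512/263] → run G
t=9: vr[A=1 C=2048/2501 G=3072/3121 H=512/263] → run C
t=10: vr[A=1 C=3072/2501 G=3072/3121 H=512/263] → run G
t=11: vr[A=1 C=3072/2501 G=4096/3121 H=512/263] → run A
t=12: vr[A=2 C=3072/2501 G=4096/3121 H=512/263] → run C
t=13: vr[A=2 C=4096/2501 G=4096/3121 H=512/263] → run G
t=14: vr[A=2 C=4096/2501 G=5120/3121 H=512/263] → run C
t=15: vr[A=2 C=5120/2501 G=5120/3121 H=512/263] → run G
t=16: vr[A=2 C=5120/2501 H=512/263] → run H
t=17: vr[A=2 C=5120/2501 H=1024/263] → run A
t=18: vr[A=3 C=5120/2501 H=1024/263] → run C
t=19: vr[A=3 C=6144/2501 H=1024/263] → run C
t=20: vr[A=3 C=7168/2501 H=1024/263] → run C
t=21: vr[A=3 H=1024/263] → run A
t=22: vr[A=4 H=1024/263] → run H
t=23: vr[A=4 H=1536/263] → run A
t=24: vr[A=5 H=1536/263] → run A
t=25: vr[A=6 H=1536/263] → run H
t=26: vr[A=6 H=2048/263] → run A
t=27: vr[H=2048/263] → run H
t=28: (idle)
t=29: (idle)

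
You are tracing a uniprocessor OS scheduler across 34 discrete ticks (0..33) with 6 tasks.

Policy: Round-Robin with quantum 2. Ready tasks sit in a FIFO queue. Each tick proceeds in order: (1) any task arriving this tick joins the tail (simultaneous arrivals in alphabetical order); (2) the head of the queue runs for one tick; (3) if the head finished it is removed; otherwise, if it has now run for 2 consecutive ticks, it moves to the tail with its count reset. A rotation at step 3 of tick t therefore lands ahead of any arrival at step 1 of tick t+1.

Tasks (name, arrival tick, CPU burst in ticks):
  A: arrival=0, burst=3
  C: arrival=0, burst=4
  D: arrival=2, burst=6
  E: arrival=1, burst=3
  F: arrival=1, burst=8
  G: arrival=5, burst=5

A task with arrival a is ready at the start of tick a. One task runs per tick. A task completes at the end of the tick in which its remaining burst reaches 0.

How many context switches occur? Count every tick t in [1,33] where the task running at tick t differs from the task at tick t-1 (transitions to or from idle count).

t=0: queue=[A,C] q_used=0 → run A
t=1: queue=[A,C,E,F] q_used=1 → run A
t=2: queue=[C,E,F,A,D] q_used=0 → run C
t=3: queue=[C,E,F,A,D] q_used=1 → run C
t=4: queue=[E,F,A,D,C] q_used=0 → run E
t=5: queue=[E,F,A,D,C,G] q_used=1 → run E
t=6: queue=[F,A,D,C,G,E] q_used=0 → run F
t=7: queue=[F,A,D,C,G,E] q_used=1 → run F
t=8: queue=[A,D,C,G,E,F] q_used=0 → run A
t=9: queue=[D,C,G,E,F] q_used=0 → run D
t=10: queue=[D,C,G,E,F] q_used=1 → run D
t=11: queue=[C,G,E,F,D] q_used=0 → run C
t=12: queue=[C,G,E,F,D] q_used=1 → run C
t=13: queue=[G,E,F,D] q_used=0 → run G
t=14: queue=[G,E,F,D] q_used=1 → run G
t=15: queue=[E,F,D,G] q_used=0 → run E
t=16: queue=[F,D,G] q_used=0 → run F
t=17: queue=[F,D,G] q_used=1 → run F
t=18: queue=[D,G,F] q_used=0 → run D
t=19: queue=[D,G,F] q_used=1 → run D
t=20: queue=[G,F,D] q_used=0 → run G
t=21: queue=[G,F,D] q_used=1 → run G
t=22: queue=[F,D,G] q_used=0 → run F
t=23: queue=[F,D,G] q_used=1 → run F
t=24: queue=[D,G,F] q_used=0 → run D
t=25: queue=[D,G,F] q_used=1 → run D
t=26: queue=[G,F] q_used=0 → run G
t=27: queue=[F] q_used=0 → run F
t=28: queue=[F] q_used=1 → run F
t=29: (idle)
t=30: (idle)
t=31: (idle)
t=32: (idle)
t=33: (idle)

context switches = 16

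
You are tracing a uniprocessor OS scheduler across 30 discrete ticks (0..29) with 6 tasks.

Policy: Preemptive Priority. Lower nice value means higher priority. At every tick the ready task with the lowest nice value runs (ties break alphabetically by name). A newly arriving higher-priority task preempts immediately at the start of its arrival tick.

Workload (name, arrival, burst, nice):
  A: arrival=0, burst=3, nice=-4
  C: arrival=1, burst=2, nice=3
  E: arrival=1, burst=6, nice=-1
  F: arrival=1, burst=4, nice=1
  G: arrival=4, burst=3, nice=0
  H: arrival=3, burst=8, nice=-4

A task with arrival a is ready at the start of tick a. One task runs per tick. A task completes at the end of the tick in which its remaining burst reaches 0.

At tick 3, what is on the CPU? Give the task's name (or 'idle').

t=0: ready={A} → run A
t=1: ready={A,C,E,F} → run A
t=2: ready={A,C,E,F} → run A
t=3: ready={C,E,F,H} → run H
t=4: ready={C,E,F,G,H} → run H
t=5: ready={C,E,F,G,H} → run H
t=6: ready={C,E,F,G,H} → run H
t=7: ready={C,E,F,G,H} → run H
t=8: ready={C,E,F,G,H} → run H
t=9: ready={C,E,F,G,H} → run H
t=10: ready={C,E,F,G,H} → run H
t=11: ready={C,E,F,G} → run E
t=12: ready={C,E,F,G} → run E
t=13: ready={C,E,F,G} → run E
t=14: ready={C,E,F,G} → run E
t=15: ready={C,E,F,G} → run E
t=16: ready={C,E,F,G} → run E
t=17: ready={C,F,G} → run G
t=18: ready={C,F,G} → run G
t=19: ready={C,F,G} → run G
t=20: ready={C,F} → run F
t=21: ready={C,F} → run F
t=22: ready={C,F} → run F
t=23: ready={C,F} → run F
t=24: ready={C} → run C
t=25: ready={C} → run C
t=26: (idle)
t=27: (idle)
t=28: (idle)
t=29: (idle)

running at tick 3 = H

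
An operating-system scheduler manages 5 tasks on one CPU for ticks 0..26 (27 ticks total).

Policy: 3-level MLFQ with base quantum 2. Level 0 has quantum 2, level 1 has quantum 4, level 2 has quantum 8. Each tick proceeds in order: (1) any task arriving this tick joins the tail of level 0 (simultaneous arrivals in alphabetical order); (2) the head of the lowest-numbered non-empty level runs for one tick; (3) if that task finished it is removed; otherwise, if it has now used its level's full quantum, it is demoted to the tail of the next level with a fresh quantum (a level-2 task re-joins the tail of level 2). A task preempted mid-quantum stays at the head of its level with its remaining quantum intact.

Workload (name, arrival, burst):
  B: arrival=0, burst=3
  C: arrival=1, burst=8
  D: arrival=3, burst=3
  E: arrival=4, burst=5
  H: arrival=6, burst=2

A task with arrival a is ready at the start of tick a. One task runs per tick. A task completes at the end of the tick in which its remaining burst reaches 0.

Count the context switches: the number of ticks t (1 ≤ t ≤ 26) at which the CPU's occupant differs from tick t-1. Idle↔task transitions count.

context switches = 10

t=0: L0/L1/L2 = B/-/- → run B
t=1: L0/L1/L2 = BC/-/- → run B
t=2: L0/L1/L2 = C/B/- → run C
t=3: L0/L1/L2 = CD/B/- → run C
t=4: L0/L1/L2 = DE/BC/- → run D
t=5: L0/L1/L2 = DE/BC/- → run D
t=6: L0/L1/L2 = EH/BCD/- → run E
t=7: L0/L1/L2 = EH/BCD/- → run E
t=8: L0/L1/L2 = H/BCDE/- → run H
t=9: L0/L1/L2 = H/BCDE/- → run H
t=10: L0/L1/L2 = -/BCDE/- → run B
t=11: L0/L1/L2 = -/CDE/- → run C
t=12: L0/L1/L2 = -/CDE/- → run C
t=13: L0/L1/L2 = -/CDE/- → run C
t=14: L0/L1/L2 = -/CDE/- → run C
t=15: L0/L1/L2 = -/DE/C → run D
t=16: L0/L1/L2 = -/E/C → run E
t=17: L0/L1/L2 = -/E/C → run E
t=18: L0/L1/L2 = -/E/C → run E
t=19: L0/L1/L2 = -/-/C → run C
t=20: L0/L1/L2 = -/-/C → run C
t=21: (idle)
t=22: (idle)
t=23: (idle)
t=24: (idle)
t=25: (idle)
t=26: (idle)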